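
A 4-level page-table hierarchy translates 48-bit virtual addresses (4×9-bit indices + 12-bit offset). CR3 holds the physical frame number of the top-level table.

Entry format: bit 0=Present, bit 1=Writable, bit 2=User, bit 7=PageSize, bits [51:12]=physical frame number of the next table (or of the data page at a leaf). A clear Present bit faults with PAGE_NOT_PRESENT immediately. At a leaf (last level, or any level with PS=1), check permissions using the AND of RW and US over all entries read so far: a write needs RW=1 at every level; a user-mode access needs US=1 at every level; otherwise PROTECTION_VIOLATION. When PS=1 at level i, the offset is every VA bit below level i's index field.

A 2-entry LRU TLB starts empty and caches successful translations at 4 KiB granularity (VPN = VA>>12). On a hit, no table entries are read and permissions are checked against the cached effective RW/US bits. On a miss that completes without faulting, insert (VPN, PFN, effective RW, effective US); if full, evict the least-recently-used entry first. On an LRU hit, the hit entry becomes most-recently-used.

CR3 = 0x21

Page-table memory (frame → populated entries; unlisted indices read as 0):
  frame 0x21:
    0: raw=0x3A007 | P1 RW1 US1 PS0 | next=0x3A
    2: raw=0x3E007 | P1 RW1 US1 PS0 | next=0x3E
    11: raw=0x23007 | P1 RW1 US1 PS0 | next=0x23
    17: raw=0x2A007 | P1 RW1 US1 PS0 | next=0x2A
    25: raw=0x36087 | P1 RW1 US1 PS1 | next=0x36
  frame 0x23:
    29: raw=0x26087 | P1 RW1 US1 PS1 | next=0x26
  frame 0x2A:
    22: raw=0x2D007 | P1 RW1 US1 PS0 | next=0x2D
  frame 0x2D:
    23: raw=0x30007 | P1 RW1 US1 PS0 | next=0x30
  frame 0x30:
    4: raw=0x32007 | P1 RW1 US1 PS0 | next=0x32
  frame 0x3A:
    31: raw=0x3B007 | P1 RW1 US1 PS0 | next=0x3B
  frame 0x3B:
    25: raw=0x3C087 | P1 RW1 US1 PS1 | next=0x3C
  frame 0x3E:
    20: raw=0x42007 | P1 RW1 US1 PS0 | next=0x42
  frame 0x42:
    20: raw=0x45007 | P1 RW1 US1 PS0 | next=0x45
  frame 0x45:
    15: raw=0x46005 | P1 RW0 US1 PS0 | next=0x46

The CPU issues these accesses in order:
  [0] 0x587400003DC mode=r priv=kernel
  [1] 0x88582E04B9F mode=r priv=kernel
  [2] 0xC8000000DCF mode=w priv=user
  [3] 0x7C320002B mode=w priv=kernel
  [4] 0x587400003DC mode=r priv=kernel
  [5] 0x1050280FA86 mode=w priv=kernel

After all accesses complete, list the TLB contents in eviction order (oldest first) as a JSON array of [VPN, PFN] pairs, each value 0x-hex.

Per-access translation:
#0 VA=0x587400003DC (r,kernel):
  [0] read 0x21 idx=11: raw=0x23007 flags P=1 W=1 U=1 S=0
  [1] read 0x23 idx=29: raw=0x26087 flags P=1 W=1 U=1 S=1
  ✓ 0x263DC (huge @L1)  — 2 lookups
#1 VA=0x88582E04B9F (r,kernel):
  [0] read 0x21 idx=17: raw=0x2A007 flags P=1 W=1 U=1 S=0
  [1] read 0x2A idx=22: raw=0x2D007 flags P=1 W=1 U=1 S=0
  [2] read 0x2D idx=23: raw=0x30007 flags P=1 W=1 U=1 S=0
  [3] read 0x30 idx=4: raw=0x32007 flags P=1 W=1 U=1 S=0
  ✓ 0x32B9F  — 4 lookups
#2 VA=0xC8000000DCF (w,user):
  [0] read 0x21 idx=25: raw=0x36087 flags P=1 W=1 U=1 S=1
  ✓ 0x36DCF (huge @L0)  — 1 lookups
#3 VA=0x7C320002B (w,kernel):
  [0] read 0x21 idx=0: raw=0x3A007 flags P=1 W=1 U=1 S=0
  [1] read 0x3A idx=31: raw=0x3B007 flags P=1 W=1 U=1 S=0
  [2] read 0x3B idx=25: raw=0x3C087 flags P=1 W=1 U=1 S=1
  ✓ 0x3C02B (huge @L2)  — 3 lookups
#4 VA=0x587400003DC (r,kernel):
  [0] read 0x21 idx=11: raw=0x23007 flags P=1 W=1 U=1 S=0
  [1] read 0x23 idx=29: raw=0x26087 flags P=1 W=1 U=1 S=1
  ✓ 0x263DC (huge @L1)  — 2 lookups
#5 VA=0x1050280FA86 (w,kernel):
  [0] read 0x21 idx=2: raw=0x3E007 flags P=1 W=1 U=1 S=0
  [1] read 0x3E idx=20: raw=0x42007 flags P=1 W=1 U=1 S=0
  [2] read 0x42 idx=20: raw=0x45007 flags P=1 W=1 U=1 S=0
  [3] read 0x45 idx=15: raw=0x46005 flags P=1 W=0 U=1 S=0
  ⇒ fault: PROTECTION_VIOLATION  — 4 lookups

TLB: [["0x7C3200", "0x3C"], ["0x58740000", "0x26"]]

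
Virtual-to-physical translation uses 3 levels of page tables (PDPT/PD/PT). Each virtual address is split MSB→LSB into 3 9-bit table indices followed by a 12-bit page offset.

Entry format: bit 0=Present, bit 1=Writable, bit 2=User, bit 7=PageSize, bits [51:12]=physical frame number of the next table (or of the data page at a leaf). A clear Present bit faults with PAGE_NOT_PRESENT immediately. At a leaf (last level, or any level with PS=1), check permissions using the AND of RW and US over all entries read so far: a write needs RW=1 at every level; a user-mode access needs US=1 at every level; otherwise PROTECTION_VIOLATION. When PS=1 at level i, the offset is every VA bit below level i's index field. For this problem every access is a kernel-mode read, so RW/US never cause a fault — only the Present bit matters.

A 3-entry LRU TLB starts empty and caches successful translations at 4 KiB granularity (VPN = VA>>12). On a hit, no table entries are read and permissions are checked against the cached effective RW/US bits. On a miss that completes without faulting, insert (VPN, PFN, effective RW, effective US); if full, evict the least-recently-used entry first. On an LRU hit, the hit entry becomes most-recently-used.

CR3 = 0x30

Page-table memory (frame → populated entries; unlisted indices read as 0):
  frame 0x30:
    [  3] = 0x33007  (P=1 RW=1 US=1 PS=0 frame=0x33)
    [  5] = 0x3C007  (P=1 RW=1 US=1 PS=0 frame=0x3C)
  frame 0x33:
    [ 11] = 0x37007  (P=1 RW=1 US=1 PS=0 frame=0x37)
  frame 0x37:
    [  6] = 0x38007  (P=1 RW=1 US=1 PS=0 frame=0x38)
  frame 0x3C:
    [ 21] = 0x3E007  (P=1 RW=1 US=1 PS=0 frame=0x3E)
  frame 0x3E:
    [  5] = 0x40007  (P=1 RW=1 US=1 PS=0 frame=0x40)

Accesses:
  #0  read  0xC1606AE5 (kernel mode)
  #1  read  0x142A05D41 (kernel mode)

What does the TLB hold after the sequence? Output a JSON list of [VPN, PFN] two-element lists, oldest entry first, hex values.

Per-access translation:
#0 VA=0xC1606AE5 (r,kernel):
  [0] read 0x30 idx=3: raw=0x33007 flags P=1 W=1 U=1 S=0
  [1] read 0x33 idx=11: raw=0x37007 flags P=1 W=1 U=1 S=0
  [2] read 0x37 idx=6: raw=0x38007 flags P=1 W=1 U=1 S=0
  ✓ 0x38AE5  — 3 lookups
#1 VA=0x142A05D41 (r,kernel):
  [0] read 0x30 idx=5: raw=0x3C007 flags P=1 W=1 U=1 S=0
  [1] read 0x3C idx=21: raw=0x3E007 flags P=1 W=1 U=1 S=0
  [2] read 0x3E idx=5: raw=0x40007 flags P=1 W=1 U=1 S=0
  ✓ 0x40D41  — 3 lookups

TLB: [["0xC1606", "0x38"], ["0x142A05", "0x40"]]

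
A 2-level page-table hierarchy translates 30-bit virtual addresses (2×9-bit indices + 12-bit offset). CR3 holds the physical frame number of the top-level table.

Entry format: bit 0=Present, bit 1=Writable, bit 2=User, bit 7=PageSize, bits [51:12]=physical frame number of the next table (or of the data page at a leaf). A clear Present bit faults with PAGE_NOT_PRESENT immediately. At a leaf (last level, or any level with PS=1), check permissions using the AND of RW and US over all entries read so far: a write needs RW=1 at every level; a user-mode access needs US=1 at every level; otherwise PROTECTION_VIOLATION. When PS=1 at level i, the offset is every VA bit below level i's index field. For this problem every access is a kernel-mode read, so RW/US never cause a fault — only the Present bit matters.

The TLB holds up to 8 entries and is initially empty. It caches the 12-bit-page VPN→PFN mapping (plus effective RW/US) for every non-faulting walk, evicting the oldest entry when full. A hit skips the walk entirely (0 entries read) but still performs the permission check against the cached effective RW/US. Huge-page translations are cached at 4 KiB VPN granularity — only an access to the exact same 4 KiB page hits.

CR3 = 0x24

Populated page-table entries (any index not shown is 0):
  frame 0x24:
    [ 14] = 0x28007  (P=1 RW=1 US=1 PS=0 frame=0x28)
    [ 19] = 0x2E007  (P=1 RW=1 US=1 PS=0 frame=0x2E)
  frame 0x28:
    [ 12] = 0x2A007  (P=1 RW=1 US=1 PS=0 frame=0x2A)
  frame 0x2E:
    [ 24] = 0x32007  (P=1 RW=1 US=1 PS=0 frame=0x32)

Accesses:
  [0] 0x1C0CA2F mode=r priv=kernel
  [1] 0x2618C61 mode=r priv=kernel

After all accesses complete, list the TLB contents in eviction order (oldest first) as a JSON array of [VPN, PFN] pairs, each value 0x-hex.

Walk each access:
#0 VA=0x1C0CA2F (r,kernel):
  lvl0: tbl 0x24, slot 14 ⇒ 0x28007 (P1/RW1/US1/PS0)
  lvl1: tbl 0x28, slot 12 ⇒ 0x2A007 (P1/RW1/US1/PS0)
  ⇒ phys 0x2AA2F  [2 reads]
#1 VA=0x2618C61 (r,kernel):
  lvl0: tbl 0x24, slot 19 ⇒ 0x2E007 (P1/RW1/US1/PS0)
  lvl1: tbl 0x2E, slot 24 ⇒ 0x32007 (P1/RW1/US1/PS0)
  ⇒ phys 0x32C61  [2 reads]

TLB: [["0x1C0C", "0x2A"], ["0x2618", "0x32"]]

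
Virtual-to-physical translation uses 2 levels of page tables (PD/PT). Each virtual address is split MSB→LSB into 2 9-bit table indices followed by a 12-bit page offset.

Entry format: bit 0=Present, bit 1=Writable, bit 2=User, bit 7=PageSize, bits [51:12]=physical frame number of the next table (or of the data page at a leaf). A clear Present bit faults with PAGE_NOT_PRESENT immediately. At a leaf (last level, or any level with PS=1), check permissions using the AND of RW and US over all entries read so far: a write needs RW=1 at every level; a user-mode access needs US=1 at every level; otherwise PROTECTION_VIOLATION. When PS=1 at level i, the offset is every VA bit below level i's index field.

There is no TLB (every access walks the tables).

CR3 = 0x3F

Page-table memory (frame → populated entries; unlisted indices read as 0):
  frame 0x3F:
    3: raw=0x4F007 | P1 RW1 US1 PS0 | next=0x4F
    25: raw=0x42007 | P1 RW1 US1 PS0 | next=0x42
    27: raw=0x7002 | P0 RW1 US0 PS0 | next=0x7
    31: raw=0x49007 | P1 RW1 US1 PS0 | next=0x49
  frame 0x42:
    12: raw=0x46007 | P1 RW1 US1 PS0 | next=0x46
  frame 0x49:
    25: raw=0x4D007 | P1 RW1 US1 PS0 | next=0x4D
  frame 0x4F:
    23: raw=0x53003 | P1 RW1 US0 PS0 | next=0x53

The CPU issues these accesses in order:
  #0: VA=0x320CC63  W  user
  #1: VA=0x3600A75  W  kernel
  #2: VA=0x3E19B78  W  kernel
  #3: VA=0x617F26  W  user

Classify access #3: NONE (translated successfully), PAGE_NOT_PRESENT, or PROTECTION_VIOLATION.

Trace:
#0 VA=0x320CC63 (w,user):
  lvl0: tbl 0x3F, slot 25 ⇒ 0x42007 (P1/RW1/US1/PS0)
  lvl1: tbl 0x42, slot 12 ⇒ 0x46007 (P1/RW1/US1/PS0)
  ⇒ phys 0x46C63  [2 reads]
#1 VA=0x3600A75 (w,kernel):
  lvl0: tbl 0x3F, slot 27 ⇒ 0x7002 (P0/RW1/US0/PS0)
  → PAGE_NOT_PRESENT  (1 entries read)
#2 VA=0x3E19B78 (w,kernel):
  lvl0: tbl 0x3F, slot 31 ⇒ 0x49007 (P1/RW1/US1/PS0)
  lvl1: tbl 0x49, slot 25 ⇒ 0x4D007 (P1/RW1/US1/PS0)
  ⇒ phys 0x4DB78  [2 reads]
#3 VA=0x617F26 (w,user):
  lvl0: tbl 0x3F, slot 3 ⇒ 0x4F007 (P1/RW1/US1/PS0)
  lvl1: tbl 0x4F, slot 23 ⇒ 0x53003 (P1/RW1/US0/PS0)
  → PROTECTION_VIOLATION  (2 entries read)

Access #3 fault: PROTECTION_VIOLATION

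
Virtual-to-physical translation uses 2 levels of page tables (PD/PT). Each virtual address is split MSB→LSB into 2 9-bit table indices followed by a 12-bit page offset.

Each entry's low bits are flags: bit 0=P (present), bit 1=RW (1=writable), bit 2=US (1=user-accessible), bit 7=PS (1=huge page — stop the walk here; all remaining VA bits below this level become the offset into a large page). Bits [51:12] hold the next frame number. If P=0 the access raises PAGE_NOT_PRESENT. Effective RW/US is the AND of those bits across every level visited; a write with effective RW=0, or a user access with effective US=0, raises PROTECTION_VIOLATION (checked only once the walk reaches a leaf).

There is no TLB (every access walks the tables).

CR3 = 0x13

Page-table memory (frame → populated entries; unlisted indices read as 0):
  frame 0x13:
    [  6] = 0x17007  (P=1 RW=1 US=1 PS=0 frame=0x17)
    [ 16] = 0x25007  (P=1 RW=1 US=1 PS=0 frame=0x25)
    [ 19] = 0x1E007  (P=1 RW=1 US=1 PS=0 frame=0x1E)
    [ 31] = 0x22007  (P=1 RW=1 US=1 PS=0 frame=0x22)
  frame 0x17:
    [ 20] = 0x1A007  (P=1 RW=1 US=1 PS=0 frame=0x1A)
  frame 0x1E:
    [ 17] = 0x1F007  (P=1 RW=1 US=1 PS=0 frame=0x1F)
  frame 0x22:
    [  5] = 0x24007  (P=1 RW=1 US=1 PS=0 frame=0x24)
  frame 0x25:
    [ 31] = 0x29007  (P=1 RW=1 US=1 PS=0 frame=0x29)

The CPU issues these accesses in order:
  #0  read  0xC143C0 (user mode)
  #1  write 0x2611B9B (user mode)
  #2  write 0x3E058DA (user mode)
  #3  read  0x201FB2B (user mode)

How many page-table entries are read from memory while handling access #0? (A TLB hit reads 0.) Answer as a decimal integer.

Walk each access:
#0 VA=0xC143C0 (r,user):
  lvl0: tbl 0x13, slot 6 ⇒ 0x17007 (P1/RW1/US1/PS0)
  lvl1: tbl 0x17, slot 20 ⇒ 0x1A007 (P1/RW1/US1/PS0)
  ⇒ phys 0x1A3C0  [2 reads]
#1 VA=0x2611B9B (w,user):
  lvl0: tbl 0x13, slot 19 ⇒ 0x1E007 (P1/RW1/US1/PS0)
  lvl1: tbl 0x1E, slot 17 ⇒ 0x1F007 (P1/RW1/US1/PS0)
  ⇒ phys 0x1FB9B  [2 reads]
#2 VA=0x3E058DA (w,user):
  lvl0: tbl 0x13, slot 31 ⇒ 0x22007 (P1/RW1/US1/PS0)
  lvl1: tbl 0x22, slot 5 ⇒ 0x24007 (P1/RW1/US1/PS0)
  ⇒ phys 0x248DA  [2 reads]
#3 VA=0x201FB2B (r,user):
  lvl0: tbl 0x13, slot 16 ⇒ 0x25007 (P1/RW1/US1/PS0)
  lvl1: tbl 0x25, slot 31 ⇒ 0x29007 (P1/RW1/US1/PS0)
  ⇒ phys 0x29B2B  [2 reads]

Entries read for #0: 2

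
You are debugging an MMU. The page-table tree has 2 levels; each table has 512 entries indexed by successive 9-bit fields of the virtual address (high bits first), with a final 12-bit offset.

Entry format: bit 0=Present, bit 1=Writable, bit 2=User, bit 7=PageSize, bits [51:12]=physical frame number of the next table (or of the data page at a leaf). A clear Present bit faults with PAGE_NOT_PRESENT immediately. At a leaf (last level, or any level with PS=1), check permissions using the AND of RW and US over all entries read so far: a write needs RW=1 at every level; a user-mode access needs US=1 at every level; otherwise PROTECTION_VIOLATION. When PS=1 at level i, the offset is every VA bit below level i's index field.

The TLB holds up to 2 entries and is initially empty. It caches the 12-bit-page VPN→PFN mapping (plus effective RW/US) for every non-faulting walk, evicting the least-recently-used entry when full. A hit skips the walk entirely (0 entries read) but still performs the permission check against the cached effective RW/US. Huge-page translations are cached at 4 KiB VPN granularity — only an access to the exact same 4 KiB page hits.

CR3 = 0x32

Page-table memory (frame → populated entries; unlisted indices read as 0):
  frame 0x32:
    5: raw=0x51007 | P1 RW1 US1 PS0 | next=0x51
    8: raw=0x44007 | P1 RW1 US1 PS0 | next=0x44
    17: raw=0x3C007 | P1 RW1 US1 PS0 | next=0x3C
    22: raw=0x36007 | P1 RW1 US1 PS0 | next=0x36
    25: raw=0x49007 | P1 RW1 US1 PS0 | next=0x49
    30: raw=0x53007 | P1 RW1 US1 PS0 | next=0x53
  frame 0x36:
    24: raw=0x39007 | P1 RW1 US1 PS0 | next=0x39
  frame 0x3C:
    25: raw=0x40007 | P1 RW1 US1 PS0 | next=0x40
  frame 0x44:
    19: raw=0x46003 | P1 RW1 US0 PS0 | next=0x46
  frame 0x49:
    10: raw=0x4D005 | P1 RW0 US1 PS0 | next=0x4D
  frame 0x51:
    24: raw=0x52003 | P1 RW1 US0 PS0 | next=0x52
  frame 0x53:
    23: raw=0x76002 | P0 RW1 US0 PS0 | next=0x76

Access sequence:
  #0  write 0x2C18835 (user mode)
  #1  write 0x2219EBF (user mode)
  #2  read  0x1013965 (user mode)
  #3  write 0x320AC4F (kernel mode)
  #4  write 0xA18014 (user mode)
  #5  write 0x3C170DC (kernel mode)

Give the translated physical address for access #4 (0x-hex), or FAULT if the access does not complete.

Walk each access:
#0 VA=0x2C18835 (w,user):
  L0: frame=0x32 idx=22 entry=0x36007 [P=1 RW=1 US=1 PS=0]
  L1: frame=0x36 idx=24 entry=0x39007 [P=1 RW=1 US=1 PS=0]
  ⇒ phys 0x39835  [2 reads]
#1 VA=0x2219EBF (w,user):
  L0: frame=0x32 idx=17 entry=0x3C007 [P=1 RW=1 US=1 PS=0]
  L1: frame=0x3C idx=25 entry=0x40007 [P=1 RW=1 US=1 PS=0]
  ⇒ phys 0x40EBF  [2 reads]
#2 VA=0x1013965 (r,user):
  L0: frame=0x32 idx=8 entry=0x44007 [P=1 RW=1 US=1 PS=0]
  L1: frame=0x44 idx=19 entry=0x46003 [P=1 RW=1 US=0 PS=0]
  ⇒ fault: PROTECTION_VIOLATION  — 2 lookups
#3 VA=0x320AC4F (w,kernel):
  L0: frame=0x32 idx=25 entry=0x49007 [P=1 RW=1 US=1 PS=0]
  L1: frame=0x49 idx=10 entry=0x4D005 [P=1 RW=0 US=1 PS=0]
  ⇒ fault: PROTECTION_VIOLATION  — 2 lookups
#4 VA=0xA18014 (w,user):
  L0: frame=0x32 idx=5 entry=0x51007 [P=1 RW=1 US=1 PS=0]
  L1: frame=0x51 idx=24 entry=0x52003 [P=1 RW=1 US=0 PS=0]
  ⇒ fault: PROTECTION_VIOLATION  — 2 lookups
#5 VA=0x3C170DC (w,kernel):
  L0: frame=0x32 idx=30 entry=0x53007 [P=1 RW=1 US=1 PS=0]
  L1: frame=0x53 idx=23 entry=0x76002 [P=0 RW=1 US=0 PS=0]
  ⇒ fault: PAGE_NOT_PRESENT  — 2 lookups

Access #4 PA: FAULT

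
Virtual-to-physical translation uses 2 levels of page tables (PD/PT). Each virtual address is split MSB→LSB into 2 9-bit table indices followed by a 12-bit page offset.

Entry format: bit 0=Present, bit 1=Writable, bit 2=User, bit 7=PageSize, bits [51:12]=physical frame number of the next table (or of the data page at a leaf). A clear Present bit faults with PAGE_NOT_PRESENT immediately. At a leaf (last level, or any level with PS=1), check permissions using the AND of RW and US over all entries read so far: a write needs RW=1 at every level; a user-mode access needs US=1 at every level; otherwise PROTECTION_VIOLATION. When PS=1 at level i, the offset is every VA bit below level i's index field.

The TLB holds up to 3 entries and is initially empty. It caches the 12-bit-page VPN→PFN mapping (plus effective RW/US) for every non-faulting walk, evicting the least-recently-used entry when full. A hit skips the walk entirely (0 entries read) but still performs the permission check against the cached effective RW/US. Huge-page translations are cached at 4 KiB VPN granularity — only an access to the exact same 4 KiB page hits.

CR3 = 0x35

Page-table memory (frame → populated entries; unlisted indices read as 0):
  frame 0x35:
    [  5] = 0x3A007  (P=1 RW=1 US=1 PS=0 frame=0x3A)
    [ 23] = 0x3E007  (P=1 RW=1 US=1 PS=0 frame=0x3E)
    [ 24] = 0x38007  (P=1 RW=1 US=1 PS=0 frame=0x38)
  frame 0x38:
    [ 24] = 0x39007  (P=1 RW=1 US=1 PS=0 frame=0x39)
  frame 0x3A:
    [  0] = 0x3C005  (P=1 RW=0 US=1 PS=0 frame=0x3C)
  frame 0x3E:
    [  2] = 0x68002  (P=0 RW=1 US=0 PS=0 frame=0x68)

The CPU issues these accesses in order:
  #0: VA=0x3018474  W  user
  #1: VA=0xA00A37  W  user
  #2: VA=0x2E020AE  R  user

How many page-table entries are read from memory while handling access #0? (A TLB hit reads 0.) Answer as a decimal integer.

Per-access translation:
#0 VA=0x3018474 (w,user):
  [0] read 0x35 idx=24: raw=0x38007 flags P=1 W=1 U=1 S=0
  [1] read 0x38 idx=24: raw=0x39007 flags P=1 W=1 U=1 S=0
  → PA=0x39474  (2 entries read)
#1 VA=0xA00A37 (w,user):
  [0] read 0x35 idx=5: raw=0x3A007 flags P=1 W=1 U=1 S=0
  [1] read 0x3A idx=0: raw=0x3C005 flags P=1 W=0 U=1 S=0
  ✗ PROTECTION_VIOLATION  [2 reads]
#2 VA=0x2E020AE (r,user):
  [0] read 0x35 idx=23: raw=0x3E007 flags P=1 W=1 U=1 S=0
  [1] read 0x3E idx=2: raw=0x68002 flags P=0 W=1 U=0 S=0
  ✗ PAGE_NOT_PRESENT  [2 reads]

Entries read for #0: 2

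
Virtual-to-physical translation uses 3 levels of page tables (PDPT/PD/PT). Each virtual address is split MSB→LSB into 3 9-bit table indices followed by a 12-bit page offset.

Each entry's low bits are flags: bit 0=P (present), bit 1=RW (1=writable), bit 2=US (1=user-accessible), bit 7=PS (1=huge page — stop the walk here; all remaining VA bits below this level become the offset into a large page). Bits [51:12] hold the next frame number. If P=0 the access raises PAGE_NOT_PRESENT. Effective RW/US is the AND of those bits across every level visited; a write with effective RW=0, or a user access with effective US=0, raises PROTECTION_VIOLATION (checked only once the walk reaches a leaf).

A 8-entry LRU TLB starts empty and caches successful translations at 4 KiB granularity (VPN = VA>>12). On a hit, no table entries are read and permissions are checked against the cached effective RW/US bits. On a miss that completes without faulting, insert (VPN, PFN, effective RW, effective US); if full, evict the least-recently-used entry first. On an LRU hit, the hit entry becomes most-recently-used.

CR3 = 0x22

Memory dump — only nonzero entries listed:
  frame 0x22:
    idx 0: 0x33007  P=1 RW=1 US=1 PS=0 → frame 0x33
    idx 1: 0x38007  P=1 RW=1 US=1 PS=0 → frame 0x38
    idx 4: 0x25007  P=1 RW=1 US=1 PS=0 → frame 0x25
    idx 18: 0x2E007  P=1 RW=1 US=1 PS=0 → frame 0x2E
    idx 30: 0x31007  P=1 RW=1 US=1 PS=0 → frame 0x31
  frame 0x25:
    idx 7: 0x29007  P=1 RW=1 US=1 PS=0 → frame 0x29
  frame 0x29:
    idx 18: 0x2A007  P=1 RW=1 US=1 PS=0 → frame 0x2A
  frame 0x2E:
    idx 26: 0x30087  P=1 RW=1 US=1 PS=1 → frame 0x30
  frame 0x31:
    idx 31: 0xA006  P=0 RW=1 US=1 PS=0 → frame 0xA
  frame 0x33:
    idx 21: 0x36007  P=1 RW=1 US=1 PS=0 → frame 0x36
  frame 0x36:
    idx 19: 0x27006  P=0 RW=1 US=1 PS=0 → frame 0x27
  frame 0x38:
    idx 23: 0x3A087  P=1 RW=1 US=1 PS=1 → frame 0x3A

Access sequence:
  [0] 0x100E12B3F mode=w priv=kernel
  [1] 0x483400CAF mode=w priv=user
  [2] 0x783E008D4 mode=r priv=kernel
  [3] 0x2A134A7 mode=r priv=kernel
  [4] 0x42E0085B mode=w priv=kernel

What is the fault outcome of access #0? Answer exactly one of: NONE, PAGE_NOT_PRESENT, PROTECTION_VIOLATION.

Per-access translation:
#0 VA=0x100E12B3F (w,kernel):
  L0 @0x22[4] → 0x25007  P=1,RW=1,US=1,PS=0
  L1 @0x25[7] → 0x29007  P=1,RW=1,US=1,PS=0
  L2 @0x29[18] → 0x2A007  P=1,RW=1,US=1,PS=0
  ⇒ phys 0x2AB3F  [3 reads]
#1 VA=0x483400CAF (w,user):
  L0 @0x22[18] → 0x2E007  P=1,RW=1,US=1,PS=0
  L1 @0x2E[26] → 0x30087  P=1,RW=1,US=1,PS=1
  ⇒ phys 0x30CAF (huge @L1)  [2 reads]
#2 VA=0x783E008D4 (r,kernel):
  L0 @0x22[30] → 0x31007  P=1,RW=1,US=1,PS=0
  L1 @0x31[31] → 0xA006  P=0,RW=1,US=1,PS=0
  ⇒ fault: PAGE_NOT_PRESENT  — 2 lookups
#3 VA=0x2A134A7 (r,kernel):
  L0 @0x22[0] → 0x33007  P=1,RW=1,US=1,PS=0
  L1 @0x33[21] → 0x36007  P=1,RW=1,US=1,PS=0
  L2 @0x36[19] → 0x27006  P=0,RW=1,US=1,PS=0
  ⇒ fault: PAGE_NOT_PRESENT  — 3 lookups
#4 VA=0x42E0085B (w,kernel):
  L0 @0x22[1] → 0x38007  P=1,RW=1,US=1,PS=0
  L1 @0x38[23] → 0x3A087  P=1,RW=1,US=1,PS=1
  ⇒ phys 0x3A85B (huge @L1)  [2 reads]

Access #0 fault: NONE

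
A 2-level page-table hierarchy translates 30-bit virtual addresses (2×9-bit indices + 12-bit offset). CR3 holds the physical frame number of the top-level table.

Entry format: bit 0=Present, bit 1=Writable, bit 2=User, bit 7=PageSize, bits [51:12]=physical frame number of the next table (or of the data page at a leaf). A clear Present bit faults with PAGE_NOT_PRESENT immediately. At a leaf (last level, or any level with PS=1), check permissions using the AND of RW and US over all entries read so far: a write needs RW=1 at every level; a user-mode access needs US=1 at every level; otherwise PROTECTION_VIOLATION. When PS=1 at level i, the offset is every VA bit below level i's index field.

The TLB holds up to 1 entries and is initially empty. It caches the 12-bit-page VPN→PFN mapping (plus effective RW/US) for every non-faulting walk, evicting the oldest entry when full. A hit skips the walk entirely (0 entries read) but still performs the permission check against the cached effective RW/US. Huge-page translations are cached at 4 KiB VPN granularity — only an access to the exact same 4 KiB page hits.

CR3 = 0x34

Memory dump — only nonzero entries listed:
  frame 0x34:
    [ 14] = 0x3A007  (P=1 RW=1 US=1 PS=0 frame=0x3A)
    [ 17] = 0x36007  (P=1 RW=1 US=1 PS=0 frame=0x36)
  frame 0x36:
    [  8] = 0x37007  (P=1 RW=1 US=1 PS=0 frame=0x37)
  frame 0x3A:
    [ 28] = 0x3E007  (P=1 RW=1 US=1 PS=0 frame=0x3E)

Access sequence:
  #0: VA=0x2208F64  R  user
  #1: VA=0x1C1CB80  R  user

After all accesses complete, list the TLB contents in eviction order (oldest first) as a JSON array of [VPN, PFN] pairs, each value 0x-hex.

Walk each access:
#0 VA=0x2208F64 (r,user):
  L0 @0x34[17] → 0x36007  P=1,RW=1,US=1,PS=0
  L1 @0x36[8] → 0x37007  P=1,RW=1,US=1,PS=0
  ⇒ phys 0x37F64  [2 reads]
#1 VA=0x1C1CB80 (r,user):
  L0 @0x34[14] → 0x3A007  P=1,RW=1,US=1,PS=0
  L1 @0x3A[28] → 0x3E007  P=1,RW=1,US=1,PS=0
  ⇒ phys 0x3EB80  [2 reads]

TLB: [["0x1C1C", "0x3E"]]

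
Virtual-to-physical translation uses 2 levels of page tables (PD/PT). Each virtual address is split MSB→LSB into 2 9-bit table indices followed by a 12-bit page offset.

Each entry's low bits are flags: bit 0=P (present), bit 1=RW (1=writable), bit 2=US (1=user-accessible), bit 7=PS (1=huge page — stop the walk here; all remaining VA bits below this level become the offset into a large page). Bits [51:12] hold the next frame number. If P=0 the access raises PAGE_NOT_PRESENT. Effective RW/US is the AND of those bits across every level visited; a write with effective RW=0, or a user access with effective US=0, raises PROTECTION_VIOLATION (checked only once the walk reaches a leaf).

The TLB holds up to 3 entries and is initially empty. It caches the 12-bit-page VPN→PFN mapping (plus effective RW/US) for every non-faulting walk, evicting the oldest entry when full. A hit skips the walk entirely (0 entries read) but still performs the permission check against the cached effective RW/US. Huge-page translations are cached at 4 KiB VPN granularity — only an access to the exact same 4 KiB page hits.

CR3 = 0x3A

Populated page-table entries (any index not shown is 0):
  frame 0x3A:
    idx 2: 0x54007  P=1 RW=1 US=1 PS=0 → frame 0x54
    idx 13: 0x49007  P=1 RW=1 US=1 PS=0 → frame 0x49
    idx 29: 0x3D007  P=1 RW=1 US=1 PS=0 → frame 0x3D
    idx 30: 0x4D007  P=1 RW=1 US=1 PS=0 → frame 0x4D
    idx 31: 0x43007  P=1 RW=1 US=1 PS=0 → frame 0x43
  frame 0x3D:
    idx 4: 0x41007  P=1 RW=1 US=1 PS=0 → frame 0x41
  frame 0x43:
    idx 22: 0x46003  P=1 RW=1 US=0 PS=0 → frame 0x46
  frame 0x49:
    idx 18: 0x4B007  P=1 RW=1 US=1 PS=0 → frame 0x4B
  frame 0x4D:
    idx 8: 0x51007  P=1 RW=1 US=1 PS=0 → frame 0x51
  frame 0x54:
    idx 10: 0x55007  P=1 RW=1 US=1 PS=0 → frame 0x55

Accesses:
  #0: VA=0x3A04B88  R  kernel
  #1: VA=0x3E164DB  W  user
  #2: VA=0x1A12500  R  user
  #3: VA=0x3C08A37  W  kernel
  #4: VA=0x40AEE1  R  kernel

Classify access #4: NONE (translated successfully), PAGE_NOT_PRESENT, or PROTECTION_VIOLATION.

Per-access translation:
#0 VA=0x3A04B88 (r,kernel):
  L0: frame=0x3A idx=29 entry=0x3D007 [P=1 RW=1 US=1 PS=0]
  L1: frame=0x3D idx=4 entry=0x41007 [P=1 RW=1 US=1 PS=0]
  → PA=0x41B88  (2 entries read)
#1 VA=0x3E164DB (w,user):
  L0: frame=0x3A idx=31 entry=0x43007 [P=1 RW=1 US=1 PS=0]
  L1: frame=0x43 idx=22 entry=0x46003 [P=1 RW=1 US=0 PS=0]
  → PROTECTION_VIOLATION  (2 entries read)
#2 VA=0x1A12500 (r,user):
  L0: frame=0x3A idx=13 entry=0x49007 [P=1 RW=1 US=1 PS=0]
  L1: frame=0x49 idx=18 entry=0x4B007 [P=1 RW=1 US=1 PS=0]
  → PA=0x4B500  (2 entries read)
#3 VA=0x3C08A37 (w,kernel):
  L0: frame=0x3A idx=30 entry=0x4D007 [P=1 RW=1 US=1 PS=0]
  L1: frame=0x4D idx=8 entry=0x51007 [P=1 RW=1 US=1 PS=0]
  → PA=0x51A37  (2 entries read)
#4 VA=0x40AEE1 (r,kernel):
  L0: frame=0x3A idx=2 entry=0x54007 [P=1 RW=1 US=1 PS=0]
  L1: frame=0x54 idx=10 entry=0x55007 [P=1 RW=1 US=1 PS=0]
  → PA=0x55EE1  (2 entries read)

Access #4 fault: NONE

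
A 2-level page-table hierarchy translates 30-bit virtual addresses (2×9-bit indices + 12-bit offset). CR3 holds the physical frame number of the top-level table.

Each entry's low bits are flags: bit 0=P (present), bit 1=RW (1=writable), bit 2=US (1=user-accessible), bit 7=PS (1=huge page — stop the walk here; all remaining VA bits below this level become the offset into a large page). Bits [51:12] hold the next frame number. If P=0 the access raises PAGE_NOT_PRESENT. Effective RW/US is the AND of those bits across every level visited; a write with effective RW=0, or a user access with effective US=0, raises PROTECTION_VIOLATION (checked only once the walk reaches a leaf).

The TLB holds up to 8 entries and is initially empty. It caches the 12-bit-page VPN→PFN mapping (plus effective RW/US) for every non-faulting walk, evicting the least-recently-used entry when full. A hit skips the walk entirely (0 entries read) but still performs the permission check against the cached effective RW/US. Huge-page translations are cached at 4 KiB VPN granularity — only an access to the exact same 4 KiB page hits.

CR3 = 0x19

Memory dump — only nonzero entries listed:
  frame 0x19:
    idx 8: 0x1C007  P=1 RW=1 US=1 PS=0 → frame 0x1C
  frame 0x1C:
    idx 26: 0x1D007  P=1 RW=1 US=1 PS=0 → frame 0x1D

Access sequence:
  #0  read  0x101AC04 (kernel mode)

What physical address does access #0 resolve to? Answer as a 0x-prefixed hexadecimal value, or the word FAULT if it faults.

Trace:
#0 VA=0x101AC04 (r,kernel):
  lvl0: tbl 0x19, slot 8 ⇒ 0x1C007 (P1/RW1/US1/PS0)
  lvl1: tbl 0x1C, slot 26 ⇒ 0x1D007 (P1/RW1/US1/PS0)
  ✓ 0x1DC04  — 2 lookups

Access #0 PA: 0x1DC04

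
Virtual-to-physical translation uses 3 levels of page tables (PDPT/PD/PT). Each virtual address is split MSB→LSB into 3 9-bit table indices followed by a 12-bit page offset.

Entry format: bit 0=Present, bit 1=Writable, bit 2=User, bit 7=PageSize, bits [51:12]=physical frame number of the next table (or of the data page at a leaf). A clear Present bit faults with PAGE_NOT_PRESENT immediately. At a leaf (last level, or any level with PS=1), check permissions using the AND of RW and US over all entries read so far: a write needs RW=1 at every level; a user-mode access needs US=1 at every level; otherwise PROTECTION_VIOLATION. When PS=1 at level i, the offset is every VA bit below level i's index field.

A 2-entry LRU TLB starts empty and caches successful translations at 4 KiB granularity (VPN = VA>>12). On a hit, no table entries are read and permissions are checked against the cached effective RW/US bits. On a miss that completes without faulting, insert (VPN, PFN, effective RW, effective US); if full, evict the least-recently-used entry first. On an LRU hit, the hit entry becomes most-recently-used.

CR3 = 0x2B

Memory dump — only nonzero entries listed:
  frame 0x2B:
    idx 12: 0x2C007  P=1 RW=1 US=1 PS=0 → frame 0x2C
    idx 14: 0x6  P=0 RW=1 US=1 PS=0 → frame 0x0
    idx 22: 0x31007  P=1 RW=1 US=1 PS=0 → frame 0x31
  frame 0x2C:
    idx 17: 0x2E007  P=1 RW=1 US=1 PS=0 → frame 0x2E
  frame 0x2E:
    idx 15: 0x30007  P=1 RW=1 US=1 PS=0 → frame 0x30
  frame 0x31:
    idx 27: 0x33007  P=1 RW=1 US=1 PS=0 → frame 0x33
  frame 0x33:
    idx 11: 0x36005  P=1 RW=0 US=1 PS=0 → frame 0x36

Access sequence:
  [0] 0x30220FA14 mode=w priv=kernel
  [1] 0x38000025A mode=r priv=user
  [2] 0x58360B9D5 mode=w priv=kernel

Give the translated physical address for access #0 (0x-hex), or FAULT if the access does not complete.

Per-access translation:
#0 VA=0x30220FA14 (w,kernel):
  L0 @0x2B[12] → 0x2C007  P=1,RW=1,US=1,PS=0
  L1 @0x2C[17] → 0x2E007  P=1,RW=1,US=1,PS=0
  L2 @0x2E[15] → 0x30007  P=1,RW=1,US=1,PS=0
  ⇒ phys 0x30A14  [3 reads]
#1 VA=0x38000025A (r,user):
  L0 @0x2B[14] → 0x6  P=0,RW=1,US=1,PS=0
  → PAGE_NOT_PRESENT  (1 entries read)
#2 VA=0x58360B9D5 (w,kernel):
  L0 @0x2B[22] → 0x31007  P=1,RW=1,US=1,PS=0
  L1 @0x31[27] → 0x33007  P=1,RW=1,US=1,PS=0
  L2 @0x33[11] → 0x36005  P=1,RW=0,US=1,PS=0
  → PROTECTION_VIOLATION  (3 entries read)

Access #0 PA: 0x30A14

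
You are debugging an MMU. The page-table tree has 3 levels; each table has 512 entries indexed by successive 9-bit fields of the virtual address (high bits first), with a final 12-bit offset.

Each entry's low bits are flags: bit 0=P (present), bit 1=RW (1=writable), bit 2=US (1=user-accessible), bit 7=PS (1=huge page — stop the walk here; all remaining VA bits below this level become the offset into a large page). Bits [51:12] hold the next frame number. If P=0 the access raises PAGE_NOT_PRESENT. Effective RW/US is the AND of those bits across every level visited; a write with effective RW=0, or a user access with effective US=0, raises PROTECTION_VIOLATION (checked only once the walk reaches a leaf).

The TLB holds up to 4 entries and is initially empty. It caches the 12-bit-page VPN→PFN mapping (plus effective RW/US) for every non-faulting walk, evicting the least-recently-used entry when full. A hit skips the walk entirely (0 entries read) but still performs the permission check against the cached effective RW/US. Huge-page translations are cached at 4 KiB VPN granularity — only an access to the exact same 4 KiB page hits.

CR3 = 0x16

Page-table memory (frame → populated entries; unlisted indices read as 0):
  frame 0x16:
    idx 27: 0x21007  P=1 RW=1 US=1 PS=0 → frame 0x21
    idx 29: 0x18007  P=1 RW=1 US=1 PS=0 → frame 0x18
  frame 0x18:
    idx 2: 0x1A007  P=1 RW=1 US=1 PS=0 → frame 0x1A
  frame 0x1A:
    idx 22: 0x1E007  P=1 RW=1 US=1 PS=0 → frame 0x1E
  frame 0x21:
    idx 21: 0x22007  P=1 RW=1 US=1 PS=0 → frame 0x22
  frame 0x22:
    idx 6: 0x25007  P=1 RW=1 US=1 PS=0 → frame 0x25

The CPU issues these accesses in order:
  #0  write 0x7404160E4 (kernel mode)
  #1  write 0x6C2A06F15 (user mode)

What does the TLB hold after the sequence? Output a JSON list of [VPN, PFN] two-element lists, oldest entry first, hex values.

Trace:
#0 VA=0x7404160E4 (w,kernel):
  L0 @0x16[29] → 0x18007  P=1,RW=1,US=1,PS=0
  L1 @0x18[2] → 0x1A007  P=1,RW=1,US=1,PS=0
  L2 @0x1A[22] → 0x1E007  P=1,RW=1,US=1,PS=0
  ⇒ phys 0x1E0E4  [3 reads]
#1 VA=0x6C2A06F15 (w,user):
  L0 @0x16[27] → 0x21007  P=1,RW=1,US=1,PS=0
  L1 @0x21[21] → 0x22007  P=1,RW=1,US=1,PS=0
  L2 @0x22[6] → 0x25007  P=1,RW=1,US=1,PS=0
  ⇒ phys 0x25F15  [3 reads]

TLB: [["0x740416", "0x1E"], ["0x6C2A06", "0x25"]]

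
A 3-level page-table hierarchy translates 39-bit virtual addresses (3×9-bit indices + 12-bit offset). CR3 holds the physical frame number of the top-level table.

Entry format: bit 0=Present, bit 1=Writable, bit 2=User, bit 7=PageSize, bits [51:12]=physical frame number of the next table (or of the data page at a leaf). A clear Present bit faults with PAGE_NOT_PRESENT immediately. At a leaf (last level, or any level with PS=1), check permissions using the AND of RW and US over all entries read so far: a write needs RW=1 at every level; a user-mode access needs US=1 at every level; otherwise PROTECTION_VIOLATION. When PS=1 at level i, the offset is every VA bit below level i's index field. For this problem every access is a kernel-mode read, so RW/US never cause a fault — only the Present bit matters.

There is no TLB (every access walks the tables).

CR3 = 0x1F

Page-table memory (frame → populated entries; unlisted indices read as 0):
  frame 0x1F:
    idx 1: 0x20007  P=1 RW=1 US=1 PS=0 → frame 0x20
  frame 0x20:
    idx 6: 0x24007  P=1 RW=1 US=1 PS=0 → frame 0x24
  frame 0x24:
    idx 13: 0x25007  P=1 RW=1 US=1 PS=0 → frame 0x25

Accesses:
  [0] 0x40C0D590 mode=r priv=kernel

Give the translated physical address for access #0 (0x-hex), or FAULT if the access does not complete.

Trace:
#0 VA=0x40C0D590 (r,kernel):
  L0: frame=0x1F idx=1 entry=0x20007 [P=1 RW=1 US=1 PS=0]
  L1: frame=0x20 idx=6 entry=0x24007 [P=1 RW=1 US=1 PS=0]
  L2: frame=0x24 idx=13 entry=0x25007 [P=1 RW=1 US=1 PS=0]
  ⇒ phys 0x25590  [3 reads]

Access #0 PA: 0x25590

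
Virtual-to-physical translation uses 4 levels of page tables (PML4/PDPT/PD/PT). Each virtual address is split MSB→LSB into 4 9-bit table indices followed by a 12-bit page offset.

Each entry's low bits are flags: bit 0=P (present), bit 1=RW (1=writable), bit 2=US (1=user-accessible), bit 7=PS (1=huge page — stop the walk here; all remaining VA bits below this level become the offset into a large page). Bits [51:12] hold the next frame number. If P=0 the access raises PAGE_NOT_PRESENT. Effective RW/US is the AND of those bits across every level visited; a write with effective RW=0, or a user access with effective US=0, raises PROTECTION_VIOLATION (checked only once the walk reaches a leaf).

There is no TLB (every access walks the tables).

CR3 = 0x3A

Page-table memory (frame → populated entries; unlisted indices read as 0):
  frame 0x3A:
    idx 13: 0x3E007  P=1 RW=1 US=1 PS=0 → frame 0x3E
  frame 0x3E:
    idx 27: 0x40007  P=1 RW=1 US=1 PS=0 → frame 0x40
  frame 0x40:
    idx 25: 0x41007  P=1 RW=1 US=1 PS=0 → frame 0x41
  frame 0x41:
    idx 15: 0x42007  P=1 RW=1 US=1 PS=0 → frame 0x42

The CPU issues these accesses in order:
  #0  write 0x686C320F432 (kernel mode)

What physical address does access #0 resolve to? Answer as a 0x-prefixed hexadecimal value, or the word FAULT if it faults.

Per-access translation:
#0 VA=0x686C320F432 (w,kernel):
  [0] read 0x3A idx=13: raw=0x3E007 flags P=1 W=1 U=1 S=0
  [1] read 0x3E idx=27: raw=0x40007 flags P=1 W=1 U=1 S=0
  [2] read 0x40 idx=25: raw=0x41007 flags P=1 W=1 U=1 S=0
  [3] read 0x41 idx=15: raw=0x42007 flags P=1 W=1 U=1 S=0
  ⇒ phys 0x42432  [4 reads]

Access #0 PA: 0x42432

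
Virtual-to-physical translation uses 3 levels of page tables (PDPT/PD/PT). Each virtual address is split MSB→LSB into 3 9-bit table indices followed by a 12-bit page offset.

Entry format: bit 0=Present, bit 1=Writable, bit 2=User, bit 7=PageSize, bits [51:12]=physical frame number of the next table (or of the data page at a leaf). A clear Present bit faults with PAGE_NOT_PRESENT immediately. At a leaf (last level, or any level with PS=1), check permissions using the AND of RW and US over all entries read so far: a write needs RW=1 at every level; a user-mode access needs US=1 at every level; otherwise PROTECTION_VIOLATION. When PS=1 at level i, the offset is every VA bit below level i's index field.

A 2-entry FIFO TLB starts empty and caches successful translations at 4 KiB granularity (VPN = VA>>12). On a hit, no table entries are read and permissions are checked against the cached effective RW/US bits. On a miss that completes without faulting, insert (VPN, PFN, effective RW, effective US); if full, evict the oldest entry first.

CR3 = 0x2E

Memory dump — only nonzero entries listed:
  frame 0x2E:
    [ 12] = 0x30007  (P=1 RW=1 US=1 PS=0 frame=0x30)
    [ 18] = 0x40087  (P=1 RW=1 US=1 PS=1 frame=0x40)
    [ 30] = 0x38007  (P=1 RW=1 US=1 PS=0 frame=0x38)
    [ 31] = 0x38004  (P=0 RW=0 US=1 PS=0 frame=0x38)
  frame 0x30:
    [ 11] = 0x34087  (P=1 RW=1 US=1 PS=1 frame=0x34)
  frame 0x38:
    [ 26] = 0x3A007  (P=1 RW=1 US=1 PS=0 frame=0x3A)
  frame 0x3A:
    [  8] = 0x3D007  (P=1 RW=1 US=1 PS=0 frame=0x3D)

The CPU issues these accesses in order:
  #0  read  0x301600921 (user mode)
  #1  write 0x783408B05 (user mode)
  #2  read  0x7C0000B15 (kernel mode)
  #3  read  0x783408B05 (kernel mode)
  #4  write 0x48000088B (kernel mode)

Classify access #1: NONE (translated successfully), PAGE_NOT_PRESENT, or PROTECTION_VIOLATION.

Walk each access:
#0 VA=0x301600921 (r,user):
  L0: frame=0x2E idx=12 entry=0x30007 [P=1 RW=1 US=1 PS=0]
  L1: frame=0x30 idx=11 entry=0x34087 [P=1 RW=1 US=1 PS=1]
  ✓ 0x34921 (huge @L1)  — 2 lookups
#1 VA=0x783408B05 (w,user):
  L0: frame=0x2E idx=30 entry=0x38007 [P=1 RW=1 US=1 PS=0]
  L1: frame=0x38 idx=26 entry=0x3A007 [P=1 RW=1 US=1 PS=0]
  L2: frame=0x3A idx=8 entry=0x3D007 [P=1 RW=1 US=1 PS=0]
  ✓ 0x3DB05  — 3 lookups
#2 VA=0x7C0000B15 (r,kernel):
  L0: frame=0x2E idx=31 entry=0x38004 [P=0 RW=0 US=1 PS=0]
  → PAGE_NOT_PRESENT  (1 entries read)
#3 VA=0x783408B05 (r,kernel):
  TLB hit vpn=0x783408 → PA=0x3DB05
#4 VA=0x48000088B (w,kernel):
  L0: frame=0x2E idx=18 entry=0x40087 [P=1 RW=1 US=1 PS=1]
  ✓ 0x4088B (huge @L0)  — 1 lookups

Access #1 fault: NONE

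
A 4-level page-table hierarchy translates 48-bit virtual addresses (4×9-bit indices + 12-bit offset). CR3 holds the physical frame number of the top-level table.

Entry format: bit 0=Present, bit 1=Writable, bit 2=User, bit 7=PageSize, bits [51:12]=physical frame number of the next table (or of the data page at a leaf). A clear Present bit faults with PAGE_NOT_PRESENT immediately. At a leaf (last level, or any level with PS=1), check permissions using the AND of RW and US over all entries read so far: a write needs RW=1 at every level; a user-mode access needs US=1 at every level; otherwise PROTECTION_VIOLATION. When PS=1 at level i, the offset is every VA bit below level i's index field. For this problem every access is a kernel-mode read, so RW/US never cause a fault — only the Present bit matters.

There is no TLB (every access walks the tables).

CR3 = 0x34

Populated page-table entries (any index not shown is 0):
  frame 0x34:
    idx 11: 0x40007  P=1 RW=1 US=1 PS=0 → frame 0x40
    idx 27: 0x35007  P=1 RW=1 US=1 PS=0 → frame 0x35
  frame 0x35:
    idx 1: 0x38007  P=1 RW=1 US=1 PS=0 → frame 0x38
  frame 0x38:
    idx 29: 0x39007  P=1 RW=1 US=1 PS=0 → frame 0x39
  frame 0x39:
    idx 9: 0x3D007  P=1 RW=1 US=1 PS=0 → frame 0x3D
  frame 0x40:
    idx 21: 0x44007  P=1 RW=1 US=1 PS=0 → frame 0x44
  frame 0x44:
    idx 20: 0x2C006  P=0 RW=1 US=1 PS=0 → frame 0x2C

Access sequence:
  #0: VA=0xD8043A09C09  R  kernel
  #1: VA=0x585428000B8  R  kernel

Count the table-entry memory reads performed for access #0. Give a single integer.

Per-access translation:
#0 VA=0xD8043A09C09 (r,kernel):
  [0] read 0x34 idx=27: raw=0x35007 flags P=1 W=1 U=1 S=0
  [1] read 0x35 idx=1: raw=0x38007 flags P=1 W=1 U=1 S=0
  [2] read 0x38 idx=29: raw=0x39007 flags P=1 W=1 U=1 S=0
  [3] read 0x39 idx=9: raw=0x3D007 flags P=1 W=1 U=1 S=0
  → PA=0x3DC09  (4 entries read)
#1 VA=0x585428000B8 (r,kernel):
  [0] read 0x34 idx=11: raw=0x40007 flags P=1 W=1 U=1 S=0
  [1] read 0x40 idx=21: raw=0x44007 flags P=1 W=1 U=1 S=0
  [2] read 0x44 idx=20: raw=0x2C006 flags P=0 W=1 U=1 S=0
  ⇒ fault: PAGE_NOT_PRESENT  — 3 lookups

Entries read for #0: 4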